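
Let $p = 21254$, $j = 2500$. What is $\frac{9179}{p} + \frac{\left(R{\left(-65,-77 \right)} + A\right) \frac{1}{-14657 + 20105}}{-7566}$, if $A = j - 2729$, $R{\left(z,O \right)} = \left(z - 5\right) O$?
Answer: $\frac{14547873953}{33695411472} \approx 0.43175$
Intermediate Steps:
$R{\left(z,O \right)} = O \left(-5 + z\right)$ ($R{\left(z,O \right)} = \left(-5 + z\right) O = O \left(-5 + z\right)$)
$A = -229$ ($A = 2500 - 2729 = -229$)
$\frac{9179}{p} + \frac{\left(R{\left(-65,-77 \right)} + A\right) \frac{1}{-14657 + 20105}}{-7566} = \frac{9179}{21254} + \frac{\left(- 77 \left(-5 - 65\right) - 229\right) \frac{1}{-14657 + 20105}}{-7566} = 9179 \cdot \frac{1}{21254} + \frac{\left(-77\right) \left(-70\right) - 229}{5448} \left(- \frac{1}{7566}\right) = \frac{9179}{21254} + \left(5390 - 229\right) \frac{1}{5448} \left(- \frac{1}{7566}\right) = \frac{9179}{21254} + 5161 \cdot \frac{1}{5448} \left(- \frac{1}{7566}\right) = \frac{9179}{21254} + \frac{5161}{5448} \left(- \frac{1}{7566}\right) = \frac{9179}{21254} - \frac{397}{3170736} = \frac{14547873953}{33695411472}$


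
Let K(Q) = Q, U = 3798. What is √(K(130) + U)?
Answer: 2*√982 ≈ 62.674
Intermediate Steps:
√(K(130) + U) = √(130 + 3798) = √3928 = 2*√982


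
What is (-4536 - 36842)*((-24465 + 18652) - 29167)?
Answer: 1447402440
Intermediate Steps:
(-4536 - 36842)*((-24465 + 18652) - 29167) = -41378*(-5813 - 29167) = -41378*(-34980) = 1447402440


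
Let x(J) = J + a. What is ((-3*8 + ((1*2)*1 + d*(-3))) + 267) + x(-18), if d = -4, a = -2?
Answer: 237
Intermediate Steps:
x(J) = -2 + J (x(J) = J - 2 = -2 + J)
((-3*8 + ((1*2)*1 + d*(-3))) + 267) + x(-18) = ((-3*8 + ((1*2)*1 - 4*(-3))) + 267) + (-2 - 18) = ((-24 + (2*1 + 12)) + 267) - 20 = ((-24 + (2 + 12)) + 267) - 20 = ((-24 + 14) + 267) - 20 = (-10 + 267) - 20 = 257 - 20 = 237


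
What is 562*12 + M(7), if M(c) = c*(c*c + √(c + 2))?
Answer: 7108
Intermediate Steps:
M(c) = c*(c² + √(2 + c))
562*12 + M(7) = 562*12 + 7*(7² + √(2 + 7)) = 6744 + 7*(49 + √9) = 6744 + 7*(49 + 3) = 6744 + 7*52 = 6744 + 364 = 7108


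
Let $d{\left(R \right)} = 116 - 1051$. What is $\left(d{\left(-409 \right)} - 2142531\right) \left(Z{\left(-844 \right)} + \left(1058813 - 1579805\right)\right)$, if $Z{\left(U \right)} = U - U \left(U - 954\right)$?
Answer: $4371273100168$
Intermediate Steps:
$d{\left(R \right)} = -935$
$Z{\left(U \right)} = U - U \left(-954 + U\right)$
$\left(d{\left(-409 \right)} - 2142531\right) \left(Z{\left(-844 \right)} + \left(1058813 - 1579805\right)\right) = \left(-935 - 2142531\right) \left(- 844 \left(955 - -844\right) + \left(1058813 - 1579805\right)\right) = - 2143466 \left(- 844 \left(955 + 844\right) + \left(1058813 - 1579805\right)\right) = - 2143466 \left(\left(-844\right) 1799 - 520992\right) = - 2143466 \left(-1518356 - 520992\right) = \left(-2143466\right) \left(-2039348\right) = 4371273100168$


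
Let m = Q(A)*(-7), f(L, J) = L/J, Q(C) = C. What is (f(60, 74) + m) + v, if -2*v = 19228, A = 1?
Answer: -355947/37 ≈ -9620.2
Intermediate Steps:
v = -9614 (v = -½*19228 = -9614)
m = -7 (m = 1*(-7) = -7)
(f(60, 74) + m) + v = (60/74 - 7) - 9614 = (60*(1/74) - 7) - 9614 = (30/37 - 7) - 9614 = -229/37 - 9614 = -355947/37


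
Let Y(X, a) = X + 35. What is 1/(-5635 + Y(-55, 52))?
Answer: -1/5655 ≈ -0.00017683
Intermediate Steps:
Y(X, a) = 35 + X
1/(-5635 + Y(-55, 52)) = 1/(-5635 + (35 - 55)) = 1/(-5635 - 20) = 1/(-5655) = -1/5655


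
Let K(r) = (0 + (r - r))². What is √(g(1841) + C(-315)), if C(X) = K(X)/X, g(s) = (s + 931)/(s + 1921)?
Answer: √266/19 ≈ 0.85839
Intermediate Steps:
g(s) = (931 + s)/(1921 + s)
K(r) = 0 (K(r) = (0 + 0)² = 0² = 0)
C(X) = 0 (C(X) = 0/X = 0)
√(g(1841) + C(-315)) = √((931 + 1841)/(1921 + 1841) + 0) = √(2772/3762 + 0) = √((1/3762)*2772 + 0) = √(14/19 + 0) = √(14/19) = √266/19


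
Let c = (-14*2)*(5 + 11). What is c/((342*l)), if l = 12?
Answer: -56/513 ≈ -0.10916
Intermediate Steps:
c = -448 (c = -28*16 = -448)
c/((342*l)) = -448/(342*12) = -448/4104 = -448*1/4104 = -56/513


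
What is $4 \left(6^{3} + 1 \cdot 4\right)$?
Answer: $880$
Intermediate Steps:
$4 \left(6^{3} + 1 \cdot 4\right) = 4 \left(216 + 4\right) = 4 \cdot 220 = 880$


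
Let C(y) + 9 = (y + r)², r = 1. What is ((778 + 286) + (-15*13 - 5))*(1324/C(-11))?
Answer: 1143936/91 ≈ 12571.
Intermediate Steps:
C(y) = -9 + (1 + y)² (C(y) = -9 + (y + 1)² = -9 + (1 + y)²)
((778 + 286) + (-15*13 - 5))*(1324/C(-11)) = ((778 + 286) + (-15*13 - 5))*(1324/(-9 + (1 - 11)²)) = (1064 + (-195 - 5))*(1324/(-9 + (-10)²)) = (1064 - 200)*(1324/(-9 + 100)) = 864*(1324/91) = 1143936/91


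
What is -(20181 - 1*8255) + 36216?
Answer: 24290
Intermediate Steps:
-(20181 - 1*8255) + 36216 = -(20181 - 8255) + 36216 = -1*11926 + 36216 = -11926 + 36216 = 24290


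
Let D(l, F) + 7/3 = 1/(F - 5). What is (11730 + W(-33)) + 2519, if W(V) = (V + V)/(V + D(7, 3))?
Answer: 3063931/215 ≈ 14251.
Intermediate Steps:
D(l, F) = -7/3 + 1/(-5 + F) (D(l, F) = -7/3 + 1/(F - 5) = -7/3 + 1/(-5 + F))
W(V) = 2*V/(-17/6 + V) (W(V) = (V + V)/(V + (38 - 7*3)/(3*(-5 + 3))) = (2*V)/(V + (⅓)*(38 - 21)/(-2)) = (2*V)/(V + (⅓)*(-½)*17) = (2*V)/(V - 17/6) = (2*V)/(-17/6 + V) = 2*V/(-17/6 + V))
(11730 + W(-33)) + 2519 = (11730 + 12*(-33)/(-17 + 6*(-33))) + 2519 = (11730 + 12*(-33)/(-17 - 198)) + 2519 = (11730 + 12*(-33)/(-215)) + 2519 = (11730 + 12*(-33)*(-1/215)) + 2519 = (11730 + 396/215) + 2519 = 2522346/215 + 2519 = 3063931/215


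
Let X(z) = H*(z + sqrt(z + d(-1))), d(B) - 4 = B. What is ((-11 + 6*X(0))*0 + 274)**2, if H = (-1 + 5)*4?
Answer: 75076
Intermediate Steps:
d(B) = 4 + B
H = 16 (H = 4*4 = 16)
X(z) = 16*z + 16*sqrt(3 + z) (X(z) = 16*(z + sqrt(z + (4 - 1))) = 16*(z + sqrt(z + 3)) = 16*(z + sqrt(3 + z)) = 16*z + 16*sqrt(3 + z))
((-11 + 6*X(0))*0 + 274)**2 = ((-11 + 6*(16*0 + 16*sqrt(3 + 0)))*0 + 274)**2 = ((-11 + 6*(0 + 16*sqrt(3)))*0 + 274)**2 = ((-11 + 6*(16*sqrt(3)))*0 + 274)**2 = ((-11 + 96*sqrt(3))*0 + 274)**2 = (0 + 274)**2 = 274**2 = 75076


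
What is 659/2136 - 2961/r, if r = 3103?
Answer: -4279819/6628008 ≈ -0.64572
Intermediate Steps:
659/2136 - 2961/r = 659/2136 - 2961/3103 = -4279819/6628008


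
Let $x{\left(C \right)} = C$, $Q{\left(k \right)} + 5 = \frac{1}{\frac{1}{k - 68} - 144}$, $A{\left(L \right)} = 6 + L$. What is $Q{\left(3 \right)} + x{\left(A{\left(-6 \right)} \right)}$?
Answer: $- \frac{46870}{9361} \approx -5.0069$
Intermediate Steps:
$Q{\left(k \right)} = -5 + \frac{1}{-144 + \frac{1}{-68 + k}}$ ($Q{\left(k \right)} = -5 + \frac{1}{\frac{1}{k - 68} - 144} = -5 + \frac{1}{\frac{1}{-68 + k} - 144} = -5 + \frac{1}{-144 + \frac{1}{-68 + k}}$)
$Q{\left(3 \right)} + x{\left(A{\left(-6 \right)} \right)} = \frac{49033 - 2163}{-9793 + 144 \cdot 3} + \left(6 - 6\right) = \frac{49033 - 2163}{-9793 + 432} + 0 = \frac{1}{-9361} \cdot 46870 + 0 = \left(- \frac{1}{9361}\right) 46870 + 0 = - \frac{46870}{9361} + 0 = - \frac{46870}{9361}$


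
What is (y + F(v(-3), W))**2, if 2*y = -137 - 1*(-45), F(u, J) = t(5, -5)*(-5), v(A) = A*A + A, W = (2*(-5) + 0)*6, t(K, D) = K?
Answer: 5041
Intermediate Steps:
W = -60 (W = (-10 + 0)*6 = -10*6 = -60)
v(A) = A + A**2 (v(A) = A**2 + A = A + A**2)
F(u, J) = -25 (F(u, J) = 5*(-5) = -25)
y = -46 (y = (-137 - 1*(-45))/2 = (-137 + 45)/2 = (1/2)*(-92) = -46)
(y + F(v(-3), W))**2 = (-46 - 25)**2 = (-71)**2 = 5041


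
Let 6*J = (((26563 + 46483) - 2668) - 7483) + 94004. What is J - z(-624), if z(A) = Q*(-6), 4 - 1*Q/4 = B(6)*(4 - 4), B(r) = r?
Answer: 157475/6 ≈ 26246.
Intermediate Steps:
Q = 16 (Q = 16 - 24*(4 - 4) = 16 - 24*0 = 16 - 4*0 = 16 + 0 = 16)
z(A) = -96 (z(A) = 16*(-6) = -96)
J = 156899/6 (J = ((((26563 + 46483) - 2668) - 7483) + 94004)/6 = (((73046 - 2668) - 7483) + 94004)/6 = ((70378 - 7483) + 94004)/6 = (62895 + 94004)/6 = (1/6)*156899 = 156899/6 ≈ 26150.)
J - z(-624) = 156899/6 - 1*(-96) = 156899/6 + 96 = 157475/6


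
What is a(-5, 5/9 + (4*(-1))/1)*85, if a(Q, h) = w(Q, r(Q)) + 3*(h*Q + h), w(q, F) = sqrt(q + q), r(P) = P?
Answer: 10540/3 + 85*I*sqrt(10) ≈ 3513.3 + 268.79*I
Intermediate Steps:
w(q, F) = sqrt(2)*sqrt(q) (w(q, F) = sqrt(2*q) = sqrt(2)*sqrt(q))
a(Q, h) = 3*h + sqrt(2)*sqrt(Q) + 3*Q*h (a(Q, h) = sqrt(2)*sqrt(Q) + 3*(h*Q + h) = sqrt(2)*sqrt(Q) + 3*(Q*h + h) = sqrt(2)*sqrt(Q) + 3*(h + Q*h) = sqrt(2)*sqrt(Q) + (3*h + 3*Q*h) = 3*h + sqrt(2)*sqrt(Q) + 3*Q*h)
a(-5, 5/9 + (4*(-1))/1)*85 = (3*(5/9 + (4*(-1))/1) + sqrt(2)*sqrt(-5) + 3*(-5)*(5/9 + (4*(-1))/1))*85 = (3*(5*(1/9) - 4*1) + sqrt(2)*(I*sqrt(5)) + 3*(-5)*(5*(1/9) - 4*1))*85 = (3*(5/9 - 4) + I*sqrt(10) + 3*(-5)*(5/9 - 4))*85 = (3*(-31/9) + I*sqrt(10) + 3*(-5)*(-31/9))*85 = (-31/3 + I*sqrt(10) + 155/3)*85 = (124/3 + I*sqrt(10))*85 = 10540/3 + 85*I*sqrt(10)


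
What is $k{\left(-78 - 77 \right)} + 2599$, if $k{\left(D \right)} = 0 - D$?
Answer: $2754$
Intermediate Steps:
$k{\left(D \right)} = - D$
$k{\left(-78 - 77 \right)} + 2599 = - (-78 - 77) + 2599 = \left(-1\right) \left(-155\right) + 2599 = 155 + 2599 = 2754$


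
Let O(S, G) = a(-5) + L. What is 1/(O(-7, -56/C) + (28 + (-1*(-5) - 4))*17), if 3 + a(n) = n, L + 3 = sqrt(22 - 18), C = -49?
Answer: 1/484 ≈ 0.0020661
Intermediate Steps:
L = -1 (L = -3 + sqrt(22 - 18) = -3 + sqrt(4) = -3 + 2 = -1)
a(n) = -3 + n
O(S, G) = -9 (O(S, G) = (-3 - 5) - 1 = -8 - 1 = -9)
1/(O(-7, -56/C) + (28 + (-1*(-5) - 4))*17) = 1/(-9 + (28 + (-1*(-5) - 4))*17) = 1/(-9 + (28 + (5 - 4))*17) = 1/(-9 + (28 + 1)*17) = 1/(-9 + 29*17) = 1/(-9 + 493) = 1/484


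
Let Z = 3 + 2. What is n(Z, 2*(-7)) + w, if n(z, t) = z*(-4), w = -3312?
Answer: -3332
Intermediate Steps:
Z = 5
n(z, t) = -4*z
n(Z, 2*(-7)) + w = -4*5 - 3312 = -20 - 3312 = -3332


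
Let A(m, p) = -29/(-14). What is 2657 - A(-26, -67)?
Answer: 37169/14 ≈ 2654.9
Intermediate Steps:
A(m, p) = 29/14 (A(m, p) = -29*(-1/14) = 29/14)
2657 - A(-26, -67) = 2657 - 1*29/14 = 2657 - 29/14 = 37169/14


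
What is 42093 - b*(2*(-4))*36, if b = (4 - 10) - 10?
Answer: 37485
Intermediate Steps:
b = -16 (b = -6 - 10 = -16)
42093 - b*(2*(-4))*36 = 42093 - (-32*(-4))*36 = 42093 - (-16*(-8))*36 = 42093 - 128*36 = 42093 - 1*4608 = 42093 - 4608 = 37485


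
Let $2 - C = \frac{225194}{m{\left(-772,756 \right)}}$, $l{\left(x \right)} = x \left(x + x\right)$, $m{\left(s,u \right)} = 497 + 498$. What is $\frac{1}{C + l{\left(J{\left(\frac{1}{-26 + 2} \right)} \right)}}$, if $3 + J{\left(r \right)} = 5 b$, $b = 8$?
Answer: $\frac{995}{2501106} \approx 0.00039782$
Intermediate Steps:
$m{\left(s,u \right)} = 995$
$J{\left(r \right)} = 37$ ($J{\left(r \right)} = -3 + 5 \cdot 8 = -3 + 40 = 37$)
$l{\left(x \right)} = 2 x^{2}$ ($l{\left(x \right)} = x 2 x = 2 x^{2}$)
$C = - \frac{223204}{995}$ ($C = 2 - \frac{225194}{995} = - \frac{223204}{995} \approx -224.33$)
$\frac{1}{C + l{\left(J{\left(\frac{1}{-26 + 2} \right)} \right)}} = \frac{1}{- \frac{223204}{995} + 2 \cdot 37^{2}} = \frac{1}{- \frac{223204}{995} + 2 \cdot 1369} = \frac{1}{- \frac{223204}{995} + 2738} = \frac{1}{\frac{2501106}{995}} = \frac{995}{2501106}$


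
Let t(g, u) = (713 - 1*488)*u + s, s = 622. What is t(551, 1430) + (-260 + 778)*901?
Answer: 789090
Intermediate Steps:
t(g, u) = 622 + 225*u (t(g, u) = (713 - 1*488)*u + 622 = (713 - 488)*u + 622 = 225*u + 622 = 622 + 225*u)
t(551, 1430) + (-260 + 778)*901 = (622 + 225*1430) + (-260 + 778)*901 = (622 + 321750) + 518*901 = 322372 + 466718 = 789090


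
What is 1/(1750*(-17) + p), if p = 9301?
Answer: -1/20449 ≈ -4.8902e-5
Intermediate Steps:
1/(1750*(-17) + p) = 1/(1750*(-17) + 9301) = 1/(-29750 + 9301) = 1/(-20449) = -1/20449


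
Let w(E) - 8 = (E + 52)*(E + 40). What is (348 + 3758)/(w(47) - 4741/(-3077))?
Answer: 6317081/13265779 ≈ 0.47619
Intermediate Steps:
w(E) = 8 + (40 + E)*(52 + E) (w(E) = 8 + (E + 52)*(E + 40) = 8 + (52 + E)*(40 + E) = 8 + (40 + E)*(52 + E))
(348 + 3758)/(w(47) - 4741/(-3077)) = (348 + 3758)/((2088 + 47² + 92*47) - 4741/(-3077)) = 4106/((2088 + 2209 + 4324) - 4741*(-1/3077)) = 4106/(8621 + 4741/3077) = 4106/(26531558/3077) = 4106*(3077/26531558) = 6317081/13265779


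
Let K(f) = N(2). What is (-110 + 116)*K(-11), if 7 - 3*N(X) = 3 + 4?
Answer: 0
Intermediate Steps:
N(X) = 0 (N(X) = 7/3 - (3 + 4)/3 = 7/3 - ⅓*7 = 7/3 - 7/3 = 0)
K(f) = 0
(-110 + 116)*K(-11) = (-110 + 116)*0 = 6*0 = 0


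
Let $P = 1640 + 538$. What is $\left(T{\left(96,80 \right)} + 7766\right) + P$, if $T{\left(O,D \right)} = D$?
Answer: $10024$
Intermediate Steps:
$P = 2178$
$\left(T{\left(96,80 \right)} + 7766\right) + P = \left(80 + 7766\right) + 2178 = 7846 + 2178 = 10024$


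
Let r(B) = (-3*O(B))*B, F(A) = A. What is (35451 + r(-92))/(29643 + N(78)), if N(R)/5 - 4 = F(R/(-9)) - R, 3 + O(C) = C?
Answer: 27693/87689 ≈ 0.31581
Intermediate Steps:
O(C) = -3 + C
r(B) = B*(9 - 3*B) (r(B) = (-3*(-3 + B))*B = (9 - 3*B)*B = B*(9 - 3*B))
N(R) = 20 - 50*R/9 (N(R) = 20 + 5*(R/(-9) - R) = 20 + 5*(R*(-1/9) - R) = 20 + 5*(-R/9 - R) = 20 + 5*(-10*R/9) = 20 - 50*R/9)
(35451 + r(-92))/(29643 + N(78)) = (35451 + 3*(-92)*(3 - 1*(-92)))/(29643 + (20 - 50/9*78)) = (35451 + 3*(-92)*(3 + 92))/(29643 + (20 - 1300/3)) = (35451 + 3*(-92)*95)/(29643 - 1240/3) = (35451 - 26220)/(87689/3) = 9231*(3/87689) = 27693/87689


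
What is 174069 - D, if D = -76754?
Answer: 250823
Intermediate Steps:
174069 - D = 174069 - 1*(-76754) = 174069 + 76754 = 250823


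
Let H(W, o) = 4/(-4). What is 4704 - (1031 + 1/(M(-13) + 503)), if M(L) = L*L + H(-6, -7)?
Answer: 2464582/671 ≈ 3673.0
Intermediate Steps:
H(W, o) = -1 (H(W, o) = 4*(-¼) = -1)
M(L) = -1 + L² (M(L) = L*L - 1 = L² - 1 = -1 + L²)
4704 - (1031 + 1/(M(-13) + 503)) = 4704 - (1031 + 1/((-1 + (-13)²) + 503)) = 4704 - (1031 + 1/((-1 + 169) + 503)) = 4704 - (1031 + 1/(168 + 503)) = 4704 - (1031 + 1/671) = 4704 - 1*691802/671 = 4704 - 691802/671 = 2464582/671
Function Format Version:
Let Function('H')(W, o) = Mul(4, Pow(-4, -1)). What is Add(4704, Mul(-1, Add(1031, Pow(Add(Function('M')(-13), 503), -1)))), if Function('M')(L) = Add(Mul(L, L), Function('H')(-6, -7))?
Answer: Rational(2464582, 671) ≈ 3673.0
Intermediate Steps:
Function('H')(W, o) = -1 (Function('H')(W, o) = Mul(4, Rational(-1, 4)) = -1)
Function('M')(L) = Add(-1, Pow(L, 2)) (Function('M')(L) = Add(Mul(L, L), -1) = Add(Pow(L, 2), -1) = Add(-1, Pow(L, 2)))
Add(4704, Mul(-1, Add(1031, Pow(Add(Function('M')(-13), 503), -1)))) = Add(4704, Mul(-1, Add(1031, Pow(Add(Add(-1, Pow(-13, 2)), 503), -1)))) = Add(4704, Mul(-1, Add(1031, Pow(Add(Add(-1, 169), 503), -1)))) = Add(4704, Mul(-1, Add(1031, Pow(Add(168, 503), -1)))) = Add(4704, Mul(-1, Add(1031, Pow(671, -1)))) = Add(4704, Mul(-1, Add(1031, Rational(1, 671)))) = Add(4704, Mul(-1, Rational(691802, 671))) = Add(4704, Rational(-691802, 671)) = Rational(2464582, 671)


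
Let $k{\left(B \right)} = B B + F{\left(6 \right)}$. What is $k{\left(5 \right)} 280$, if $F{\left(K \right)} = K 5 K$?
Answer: $57400$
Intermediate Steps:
$F{\left(K \right)} = 5 K^{2}$ ($F{\left(K \right)} = 5 K K = 5 K^{2}$)
$k{\left(B \right)} = 180 + B^{2}$ ($k{\left(B \right)} = B B + 5 \cdot 6^{2} = B^{2} + 5 \cdot 36 = B^{2} + 180 = 180 + B^{2}$)
$k{\left(5 \right)} 280 = \left(180 + 5^{2}\right) 280 = \left(180 + 25\right) 280 = 205 \cdot 280 = 57400$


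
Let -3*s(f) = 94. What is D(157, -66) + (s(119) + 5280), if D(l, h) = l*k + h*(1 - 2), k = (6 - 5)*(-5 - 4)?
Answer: 11705/3 ≈ 3901.7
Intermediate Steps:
k = -9 (k = 1*(-9) = -9)
s(f) = -94/3 (s(f) = -⅓*94 = -94/3)
D(l, h) = -h - 9*l (D(l, h) = l*(-9) + h*(1 - 2) = -9*l + h*(-1) = -9*l - h = -h - 9*l)
D(157, -66) + (s(119) + 5280) = (-1*(-66) - 9*157) + (-94/3 + 5280) = (66 - 1413) + 15746/3 = -1347 + 15746/3 = 11705/3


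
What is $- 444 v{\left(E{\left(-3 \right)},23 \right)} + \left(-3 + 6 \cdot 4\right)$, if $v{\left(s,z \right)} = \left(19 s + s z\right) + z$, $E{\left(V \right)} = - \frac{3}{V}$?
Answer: $-28839$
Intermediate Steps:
$v{\left(s,z \right)} = z + 19 s + s z$
$- 444 v{\left(E{\left(-3 \right)},23 \right)} + \left(-3 + 6 \cdot 4\right) = - 444 \left(23 + 19 \left(- \frac{3}{-3}\right) + - \frac{3}{-3} \cdot 23\right) + \left(-3 + 6 \cdot 4\right) = - 444 \left(23 + 19 \left(\left(-3\right) \left(- \frac{1}{3}\right)\right) + \left(-3\right) \left(- \frac{1}{3}\right) 23\right) + \left(-3 + 24\right) = - 444 \left(23 + 19 \cdot 1 + 1 \cdot 23\right) + 21 = - 444 \left(23 + 19 + 23\right) + 21 = \left(-444\right) 65 + 21 = -28860 + 21 = -28839$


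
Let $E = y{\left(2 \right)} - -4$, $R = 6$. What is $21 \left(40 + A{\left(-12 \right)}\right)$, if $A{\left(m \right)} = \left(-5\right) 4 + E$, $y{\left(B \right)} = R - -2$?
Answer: $672$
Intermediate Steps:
$y{\left(B \right)} = 8$ ($y{\left(B \right)} = 6 - -2 = 6 + 2 = 8$)
$E = 12$ ($E = 8 - -4 = 8 + 4 = 12$)
$A{\left(m \right)} = -8$ ($A{\left(m \right)} = \left(-5\right) 4 + 12 = -20 + 12 = -8$)
$21 \left(40 + A{\left(-12 \right)}\right) = 21 \left(40 - 8\right) = 21 \cdot 32 = 672$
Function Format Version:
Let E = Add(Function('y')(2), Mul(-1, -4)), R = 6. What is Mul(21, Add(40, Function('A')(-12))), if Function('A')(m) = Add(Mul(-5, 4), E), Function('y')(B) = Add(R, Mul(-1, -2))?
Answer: 672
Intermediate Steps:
Function('y')(B) = 8 (Function('y')(B) = Add(6, Mul(-1, -2)) = Add(6, 2) = 8)
E = 12 (E = Add(8, Mul(-1, -4)) = Add(8, 4) = 12)
Function('A')(m) = -8 (Function('A')(m) = Add(Mul(-5, 4), 12) = Add(-20, 12) = -8)
Mul(21, Add(40, Function('A')(-12))) = Mul(21, Add(40, -8)) = Mul(21, 32) = 672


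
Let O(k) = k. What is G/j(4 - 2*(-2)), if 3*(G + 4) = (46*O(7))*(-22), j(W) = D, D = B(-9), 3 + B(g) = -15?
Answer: 3548/27 ≈ 131.41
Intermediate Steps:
B(g) = -18 (B(g) = -3 - 15 = -18)
D = -18
j(W) = -18
G = -7096/3 (G = -4 + ((46*7)*(-22))/3 = -4 + (322*(-22))/3 = -4 + (⅓)*(-7084) = -4 - 7084/3 = -7096/3 ≈ -2365.3)
G/j(4 - 2*(-2)) = -7096/3/(-18) = -7096/3*(-1/18) = 3548/27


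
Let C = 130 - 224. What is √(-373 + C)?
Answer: I*√467 ≈ 21.61*I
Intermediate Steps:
C = -94
√(-373 + C) = √(-373 - 94) = √(-467) = I*√467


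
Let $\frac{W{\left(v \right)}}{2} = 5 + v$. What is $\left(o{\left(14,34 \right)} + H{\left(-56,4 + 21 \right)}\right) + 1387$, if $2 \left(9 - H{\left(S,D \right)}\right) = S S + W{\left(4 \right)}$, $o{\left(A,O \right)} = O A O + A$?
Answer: $16017$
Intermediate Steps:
$W{\left(v \right)} = 10 + 2 v$ ($W{\left(v \right)} = 2 \left(5 + v\right) = 10 + 2 v$)
$o{\left(A,O \right)} = A + A O^{2}$ ($o{\left(A,O \right)} = A O O + A = A O^{2} + A = A + A O^{2}$)
$H{\left(S,D \right)} = - \frac{S^{2}}{2}$ ($H{\left(S,D \right)} = 9 - \frac{S S + \left(10 + 2 \cdot 4\right)}{2} = 9 - \frac{S^{2} + \left(10 + 8\right)}{2} = 9 - \frac{S^{2} + 18}{2} = 9 - \frac{18 + S^{2}}{2} = 9 - \left(9 + \frac{S^{2}}{2}\right) = - \frac{S^{2}}{2}$)
$\left(o{\left(14,34 \right)} + H{\left(-56,4 + 21 \right)}\right) + 1387 = \left(14 \left(1 + 34^{2}\right) - \frac{\left(-56\right)^{2}}{2}\right) + 1387 = \left(14 \left(1 + 1156\right) - 1568\right) + 1387 = \left(14 \cdot 1157 - 1568\right) + 1387 = \left(16198 - 1568\right) + 1387 = 14630 + 1387 = 16017$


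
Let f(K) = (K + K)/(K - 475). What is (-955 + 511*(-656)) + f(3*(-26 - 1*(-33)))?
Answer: -76310838/227 ≈ -3.3617e+5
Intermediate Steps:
f(K) = 2*K/(-475 + K) (f(K) = (2*K)/(-475 + K) = 2*K/(-475 + K))
(-955 + 511*(-656)) + f(3*(-26 - 1*(-33))) = (-955 + 511*(-656)) + 2*(3*(-26 - 1*(-33)))/(-475 + 3*(-26 - 1*(-33))) = (-955 - 335216) + 2*(3*(-26 + 33))/(-475 + 3*(-26 + 33)) = -336171 + 2*(3*7)/(-475 + 3*7) = -336171 + 2*21/(-475 + 21) = -336171 + 2*21/(-454) = -336171 + 2*21*(-1/454) = -336171 - 21/227 = -76310838/227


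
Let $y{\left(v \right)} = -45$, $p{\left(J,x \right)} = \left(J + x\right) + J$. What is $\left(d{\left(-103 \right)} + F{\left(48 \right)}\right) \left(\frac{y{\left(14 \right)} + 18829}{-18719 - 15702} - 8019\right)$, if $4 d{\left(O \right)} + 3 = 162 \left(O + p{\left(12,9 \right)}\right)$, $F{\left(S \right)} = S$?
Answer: $\frac{3078130771233}{137684} \approx 2.2356 \cdot 10^{7}$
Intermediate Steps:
$p{\left(J,x \right)} = x + 2 J$
$d{\left(O \right)} = \frac{5343}{4} + \frac{81 O}{2}$ ($d{\left(O \right)} = - \frac{3}{4} + \frac{162 \left(O + \left(9 + 2 \cdot 12\right)\right)}{4} = - \frac{3}{4} + \frac{162 \left(O + \left(9 + 24\right)\right)}{4} = - \frac{3}{4} + \frac{162 \left(O + 33\right)}{4} = - \frac{3}{4} + \frac{162 \left(33 + O\right)}{4} = - \frac{3}{4} + \frac{5346 + 162 O}{4} = - \frac{3}{4} + \left(\frac{2673}{2} + \frac{81 O}{2}\right) = \frac{5343}{4} + \frac{81 O}{2}$)
$\left(d{\left(-103 \right)} + F{\left(48 \right)}\right) \left(\frac{y{\left(14 \right)} + 18829}{-18719 - 15702} - 8019\right) = \left(\left(\frac{5343}{4} + \frac{81}{2} \left(-103\right)\right) + 48\right) \left(\frac{-45 + 18829}{-18719 - 15702} - 8019\right) = \left(\left(\frac{5343}{4} - \frac{8343}{2}\right) + 48\right) \left(\frac{18784}{-34421} - 8019\right) = \left(- \frac{11343}{4} + 48\right) \left(18784 \left(- \frac{1}{34421}\right) - 8019\right) = - \frac{11151 \left(- \frac{18784}{34421} - 8019\right)}{4} = \left(- \frac{11151}{4}\right) \left(- \frac{276040783}{34421}\right) = \frac{3078130771233}{137684}$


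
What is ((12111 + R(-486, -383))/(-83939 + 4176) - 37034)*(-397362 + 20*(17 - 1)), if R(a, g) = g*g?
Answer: 1172902463847164/79763 ≈ 1.4705e+10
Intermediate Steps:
R(a, g) = g**2
((12111 + R(-486, -383))/(-83939 + 4176) - 37034)*(-397362 + 20*(17 - 1)) = ((12111 + (-383)**2)/(-83939 + 4176) - 37034)*(-397362 + 20*(17 - 1)) = ((12111 + 146689)/(-79763) - 37034)*(-397362 + 20*16) = (158800*(-1/79763) - 37034)*(-397362 + 320) = (-158800/79763 - 37034)*(-397042) = -2954101742/79763*(-397042) = 1172902463847164/79763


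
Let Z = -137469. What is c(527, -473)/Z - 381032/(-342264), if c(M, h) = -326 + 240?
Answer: 2183730113/1960445409 ≈ 1.1139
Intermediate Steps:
c(M, h) = -86
c(527, -473)/Z - 381032/(-342264) = -86/(-137469) - 381032/(-342264) = -86*(-1/137469) - 381032*(-1/342264) = 86/137469 + 47629/42783 = 2183730113/1960445409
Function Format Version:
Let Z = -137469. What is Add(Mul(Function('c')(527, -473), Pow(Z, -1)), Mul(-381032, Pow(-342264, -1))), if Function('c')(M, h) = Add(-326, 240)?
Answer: Rational(2183730113, 1960445409) ≈ 1.1139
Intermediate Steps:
Function('c')(M, h) = -86
Add(Mul(Function('c')(527, -473), Pow(Z, -1)), Mul(-381032, Pow(-342264, -1))) = Add(Mul(-86, Pow(-137469, -1)), Mul(-381032, Pow(-342264, -1))) = Add(Mul(-86, Rational(-1, 137469)), Mul(-381032, Rational(-1, 342264))) = Add(Rational(86, 137469), Rational(47629, 42783)) = Rational(2183730113, 1960445409)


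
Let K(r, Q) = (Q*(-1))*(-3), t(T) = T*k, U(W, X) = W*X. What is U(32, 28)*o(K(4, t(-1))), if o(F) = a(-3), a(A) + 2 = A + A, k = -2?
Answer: -7168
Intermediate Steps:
a(A) = -2 + 2*A (a(A) = -2 + (A + A) = -2 + 2*A)
t(T) = -2*T (t(T) = T*(-2) = -2*T)
K(r, Q) = 3*Q (K(r, Q) = -Q*(-3) = 3*Q)
o(F) = -8 (o(F) = -2 + 2*(-3) = -2 - 6 = -8)
U(32, 28)*o(K(4, t(-1))) = (32*28)*(-8) = 896*(-8) = -7168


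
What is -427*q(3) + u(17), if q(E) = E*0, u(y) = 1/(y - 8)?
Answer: 1/9 ≈ 0.11111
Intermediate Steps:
u(y) = 1/(-8 + y)
q(E) = 0
-427*q(3) + u(17) = -427*0 + 1/(-8 + 17) = 0 + 1/9 = 1/9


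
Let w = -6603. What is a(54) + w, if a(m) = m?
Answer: -6549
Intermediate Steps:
a(54) + w = 54 - 6603 = -6549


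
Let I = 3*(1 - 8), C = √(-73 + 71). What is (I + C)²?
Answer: (21 - I*√2)² ≈ 439.0 - 59.397*I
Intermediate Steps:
C = I*√2 (C = √(-2) = I*√2 ≈ 1.4142*I)
I = -21 (I = 3*(-7) = -21)
(I + C)² = (-21 + I*√2)²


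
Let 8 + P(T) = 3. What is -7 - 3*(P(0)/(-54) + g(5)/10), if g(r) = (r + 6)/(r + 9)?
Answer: -9467/1260 ≈ -7.5135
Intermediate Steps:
P(T) = -5 (P(T) = -8 + 3 = -5)
g(r) = (6 + r)/(9 + r)
-7 - 3*(P(0)/(-54) + g(5)/10) = -7 - 3*(-5/(-54) + ((6 + 5)/(9 + 5))/10) = -7 - 3*(-5*(-1/54) + (11/14)*(⅒)) = -7 - 3*(5/54 + ((1/14)*11)*(⅒)) = -7 - 3*(5/54 + (11/14)*(⅒)) = -7 - 3*(5/54 + 11/140) = -7 - 3*647/3780 = -7 - 647/1260 = -9467/1260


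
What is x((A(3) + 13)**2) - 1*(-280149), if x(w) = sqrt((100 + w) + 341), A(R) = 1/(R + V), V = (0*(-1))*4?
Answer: 280149 + sqrt(5569)/3 ≈ 2.8017e+5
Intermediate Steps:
V = 0 (V = 0*4 = 0)
A(R) = 1/R (A(R) = 1/(R + 0) = 1/R)
x(w) = sqrt(441 + w)
x((A(3) + 13)**2) - 1*(-280149) = sqrt(441 + (1/3 + 13)**2) - 1*(-280149) = sqrt(441 + (1/3 + 13)**2) + 280149 = sqrt(441 + (40/3)**2) + 280149 = sqrt(441 + 1600/9) + 280149 = sqrt(5569/9) + 280149 = sqrt(5569)/3 + 280149 = 280149 + sqrt(5569)/3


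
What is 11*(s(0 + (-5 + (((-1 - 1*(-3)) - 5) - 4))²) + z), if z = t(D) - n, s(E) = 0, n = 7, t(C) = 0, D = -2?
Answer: -77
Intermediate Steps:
z = -7 (z = 0 - 1*7 = 0 - 7 = -7)
11*(s(0 + (-5 + (((-1 - 1*(-3)) - 5) - 4))²) + z) = 11*(0 - 7) = 11*(-7) = -77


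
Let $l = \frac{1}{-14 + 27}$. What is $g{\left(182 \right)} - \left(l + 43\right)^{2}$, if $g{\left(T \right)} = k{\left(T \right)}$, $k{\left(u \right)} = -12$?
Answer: $- \frac{315628}{169} \approx -1867.6$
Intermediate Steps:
$g{\left(T \right)} = -12$
$l = \frac{1}{13} \approx 0.076923$
$g{\left(182 \right)} - \left(l + 43\right)^{2} = -12 - \left(\frac{1}{13} + 43\right)^{2} = -12 - \left(\frac{560}{13}\right)^{2} = -12 - \frac{313600}{169} = - \frac{315628}{169}$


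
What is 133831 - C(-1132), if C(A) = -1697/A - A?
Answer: 150213571/1132 ≈ 1.3270e+5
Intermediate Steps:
C(A) = -A - 1697/A
133831 - C(-1132) = 133831 - (-1*(-1132) - 1697/(-1132)) = 133831 - (1132 - 1697*(-1/1132)) = 133831 - (1132 + 1697/1132) = 133831 - 1*1283121/1132 = 133831 - 1283121/1132 = 150213571/1132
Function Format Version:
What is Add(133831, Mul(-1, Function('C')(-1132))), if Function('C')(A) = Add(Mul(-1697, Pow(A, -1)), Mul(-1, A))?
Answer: Rational(150213571, 1132) ≈ 1.3270e+5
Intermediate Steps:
Function('C')(A) = Add(Mul(-1, A), Mul(-1697, Pow(A, -1)))
Add(133831, Mul(-1, Function('C')(-1132))) = Add(133831, Mul(-1, Add(Mul(-1, -1132), Mul(-1697, Pow(-1132, -1))))) = Add(133831, Mul(-1, Add(1132, Mul(-1697, Rational(-1, 1132))))) = Add(133831, Mul(-1, Add(1132, Rational(1697, 1132)))) = Add(133831, Mul(-1, Rational(1283121, 1132))) = Add(133831, Rational(-1283121, 1132)) = Rational(150213571, 1132)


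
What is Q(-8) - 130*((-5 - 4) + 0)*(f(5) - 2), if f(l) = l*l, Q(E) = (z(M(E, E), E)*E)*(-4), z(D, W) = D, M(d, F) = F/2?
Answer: 26782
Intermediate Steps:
M(d, F) = F/2 (M(d, F) = F*(½) = F/2)
Q(E) = -2*E² (Q(E) = ((E/2)*E)*(-4) = (E²/2)*(-4) = -2*E²)
f(l) = l²
Q(-8) - 130*((-5 - 4) + 0)*(f(5) - 2) = -2*(-8)² - 130*((-5 - 4) + 0)*(5² - 2) = -2*64 - 130*(-9 + 0)*(25 - 2) = -128 - (-1170)*23 = -128 - 130*(-207) = -128 + 26910 = 26782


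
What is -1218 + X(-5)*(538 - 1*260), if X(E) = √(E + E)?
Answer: -1218 + 278*I*√10 ≈ -1218.0 + 879.11*I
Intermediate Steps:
X(E) = √2*√E (X(E) = √(2*E) = √2*√E)
-1218 + X(-5)*(538 - 1*260) = -1218 + (√2*√(-5))*(538 - 1*260) = -1218 + (√2*(I*√5))*(538 - 260) = -1218 + (I*√10)*278 = -1218 + 278*I*√10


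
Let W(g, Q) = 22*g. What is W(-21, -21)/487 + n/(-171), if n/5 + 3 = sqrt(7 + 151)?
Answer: -23899/27759 - 5*sqrt(158)/171 ≈ -1.2285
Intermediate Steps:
n = -15 + 5*sqrt(158) (n = -15 + 5*sqrt(7 + 151) = -15 + 5*sqrt(158) ≈ 47.849)
W(-21, -21)/487 + n/(-171) = (22*(-21))/487 + (-15 + 5*sqrt(158))/(-171) = -462*1/487 + (-15 + 5*sqrt(158))*(-1/171) = -462/487 + (5/57 - 5*sqrt(158)/171) = -23899/27759 - 5*sqrt(158)/171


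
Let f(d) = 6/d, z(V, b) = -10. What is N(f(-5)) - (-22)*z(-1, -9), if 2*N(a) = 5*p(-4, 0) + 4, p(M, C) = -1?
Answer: -441/2 ≈ -220.50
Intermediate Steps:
N(a) = -½ (N(a) = (5*(-1) + 4)/2 = (-5 + 4)/2 = (½)*(-1) = -½)
N(f(-5)) - (-22)*z(-1, -9) = -½ - (-22)*(-10) = -½ - 1*220 = -½ - 220 = -441/2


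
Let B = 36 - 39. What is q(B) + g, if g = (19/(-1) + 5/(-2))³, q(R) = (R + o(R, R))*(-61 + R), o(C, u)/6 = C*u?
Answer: -105619/8 ≈ -13202.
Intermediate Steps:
o(C, u) = 6*C*u (o(C, u) = 6*(C*u) = 6*C*u)
B = -3
q(R) = (-61 + R)*(R + 6*R²) (q(R) = (R + 6*R*R)*(-61 + R) = (R + 6*R²)*(-61 + R) = (-61 + R)*(R + 6*R²))
g = -79507/8 (g = (19*(-1) + 5*(-½))³ = (-19 - 5/2)³ = (-43/2)³ = -79507/8 ≈ -9938.4)
q(B) + g = -3*(-61 - 365*(-3) + 6*(-3)²) - 79507/8 = -3*(-61 + 1095 + 6*9) - 79507/8 = -3*(-61 + 1095 + 54) - 79507/8 = -3*1088 - 79507/8 = -3264 - 79507/8 = -105619/8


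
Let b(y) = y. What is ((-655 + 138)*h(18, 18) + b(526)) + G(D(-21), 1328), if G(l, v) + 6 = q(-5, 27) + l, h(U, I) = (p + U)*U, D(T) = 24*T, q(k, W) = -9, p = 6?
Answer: -223337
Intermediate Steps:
h(U, I) = U*(6 + U) (h(U, I) = (6 + U)*U = U*(6 + U))
G(l, v) = -15 + l (G(l, v) = -6 + (-9 + l) = -15 + l)
((-655 + 138)*h(18, 18) + b(526)) + G(D(-21), 1328) = ((-655 + 138)*(18*(6 + 18)) + 526) + (-15 + 24*(-21)) = (-9306*24 + 526) + (-15 - 504) = (-517*432 + 526) - 519 = (-223344 + 526) - 519 = -222818 - 519 = -223337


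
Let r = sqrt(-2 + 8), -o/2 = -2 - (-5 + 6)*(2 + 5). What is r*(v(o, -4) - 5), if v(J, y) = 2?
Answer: -3*sqrt(6) ≈ -7.3485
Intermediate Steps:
o = 18 (o = -2*(-2 - (-5 + 6)*(2 + 5)) = -2*(-2 - 7) = -2*(-9) = 18)
r = sqrt(6) ≈ 2.4495
r*(v(o, -4) - 5) = sqrt(6)*(2 - 5) = sqrt(6)*(-3) = -3*sqrt(6)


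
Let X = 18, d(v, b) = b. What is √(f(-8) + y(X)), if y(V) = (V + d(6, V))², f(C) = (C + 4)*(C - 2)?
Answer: 2*√334 ≈ 36.551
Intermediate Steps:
f(C) = (-2 + C)*(4 + C) (f(C) = (4 + C)*(-2 + C) = (-2 + C)*(4 + C))
y(V) = 4*V² (y(V) = (V + V)² = (2*V)² = 4*V²)
√(f(-8) + y(X)) = √((-8 + (-8)² + 2*(-8)) + 4*18²) = √((-8 + 64 - 16) + 4*324) = √(40 + 1296) = √1336 = 2*√334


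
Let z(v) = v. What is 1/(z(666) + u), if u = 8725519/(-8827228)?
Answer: 8827228/5870208329 ≈ 0.0015037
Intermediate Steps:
u = -8725519/8827228 (u = 8725519*(-1/8827228) = -8725519/8827228 ≈ -0.98848)
1/(z(666) + u) = 1/(666 - 8725519/8827228) = 1/(5870208329/8827228) = 8827228/5870208329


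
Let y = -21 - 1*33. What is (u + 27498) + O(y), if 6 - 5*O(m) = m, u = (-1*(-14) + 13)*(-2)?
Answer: 27456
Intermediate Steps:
u = -54 (u = (14 + 13)*(-2) = 27*(-2) = -54)
y = -54 (y = -21 - 33 = -54)
O(m) = 6/5 - m/5
(u + 27498) + O(y) = (-54 + 27498) + (6/5 - 1/5*(-54)) = 27444 + (6/5 + 54/5) = 27444 + 12 = 27456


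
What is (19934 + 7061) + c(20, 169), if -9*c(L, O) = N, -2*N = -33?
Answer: 161959/6 ≈ 26993.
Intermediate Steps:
N = 33/2 (N = -½*(-33) = 33/2 ≈ 16.500)
c(L, O) = -11/6 (c(L, O) = -⅑*33/2 = -11/6)
(19934 + 7061) + c(20, 169) = (19934 + 7061) - 11/6 = 26995 - 11/6 = 161959/6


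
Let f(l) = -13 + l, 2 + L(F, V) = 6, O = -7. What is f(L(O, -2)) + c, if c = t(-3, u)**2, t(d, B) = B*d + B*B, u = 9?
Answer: 2907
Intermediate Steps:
t(d, B) = B**2 + B*d (t(d, B) = B*d + B**2 = B**2 + B*d)
L(F, V) = 4 (L(F, V) = -2 + 6 = 4)
c = 2916 (c = (9*(9 - 3))**2 = (9*6)**2 = 54**2 = 2916)
f(L(O, -2)) + c = (-13 + 4) + 2916 = -9 + 2916 = 2907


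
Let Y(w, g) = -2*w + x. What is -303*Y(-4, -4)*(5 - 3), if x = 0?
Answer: -4848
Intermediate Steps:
Y(w, g) = -2*w (Y(w, g) = -2*w + 0 = -2*w)
-303*Y(-4, -4)*(5 - 3) = -303*(-2*(-4))*(5 - 3) = -2424*2 = -303*16 = -4848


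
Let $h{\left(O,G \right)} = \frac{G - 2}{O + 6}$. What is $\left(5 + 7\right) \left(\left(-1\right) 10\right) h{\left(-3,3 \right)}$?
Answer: $-40$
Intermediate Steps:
$h{\left(O,G \right)} = \frac{-2 + G}{6 + O}$
$\left(5 + 7\right) \left(\left(-1\right) 10\right) h{\left(-3,3 \right)} = \left(5 + 7\right) \left(\left(-1\right) 10\right) \frac{-2 + 3}{6 - 3} = 12 \left(-10\right) \frac{1}{3} \cdot 1 = - 120 \cdot \frac{1}{3} \cdot 1 = \left(-120\right) \frac{1}{3} = -40$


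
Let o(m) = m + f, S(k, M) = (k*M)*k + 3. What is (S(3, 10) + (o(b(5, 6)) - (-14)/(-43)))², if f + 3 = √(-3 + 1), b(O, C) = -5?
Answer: 13253183/1849 + 7282*I*√2/43 ≈ 7167.8 + 239.5*I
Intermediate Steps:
S(k, M) = 3 + M*k² (S(k, M) = (M*k)*k + 3 = M*k² + 3 = 3 + M*k²)
f = -3 + I*√2 (f = -3 + √(-3 + 1) = -3 + √(-2) = -3 + I*√2 ≈ -3.0 + 1.4142*I)
o(m) = -3 + m + I*√2 (o(m) = m + (-3 + I*√2) = -3 + m + I*√2)
(S(3, 10) + (o(b(5, 6)) - (-14)/(-43)))² = ((3 + 10*3²) + ((-3 - 5 + I*√2) - (-14)/(-43)))² = ((3 + 10*9) + ((-8 + I*√2) - (-14)*(-1)/43))² = ((3 + 90) + ((-8 + I*√2) - 1*14/43))² = (93 + ((-8 + I*√2) - 14/43))² = (93 + (-358/43 + I*√2))² = (3641/43 + I*√2)²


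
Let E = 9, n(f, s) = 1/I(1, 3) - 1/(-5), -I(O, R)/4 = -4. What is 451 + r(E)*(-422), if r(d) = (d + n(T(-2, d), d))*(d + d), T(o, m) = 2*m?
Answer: -1398139/20 ≈ -69907.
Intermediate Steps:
I(O, R) = 16 (I(O, R) = -4*(-4) = 16)
n(f, s) = 21/80 (n(f, s) = 1/16 - 1/(-5) = 1*(1/16) - 1*(-1/5) = 1/16 + 1/5 = 21/80)
r(d) = 2*d*(21/80 + d) (r(d) = (d + 21/80)*(d + d) = (21/80 + d)*(2*d) = 2*d*(21/80 + d))
451 + r(E)*(-422) = 451 + ((1/40)*9*(21 + 80*9))*(-422) = 451 + ((1/40)*9*(21 + 720))*(-422) = 451 + ((1/40)*9*741)*(-422) = 451 + (6669/40)*(-422) = 451 - 1407159/20 = -1398139/20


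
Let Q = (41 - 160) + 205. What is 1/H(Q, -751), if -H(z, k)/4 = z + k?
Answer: 1/2660 ≈ 0.00037594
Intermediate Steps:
Q = 86 (Q = -119 + 205 = 86)
H(z, k) = -4*k - 4*z (H(z, k) = -4*(z + k) = -4*(k + z) = -4*k - 4*z)
1/H(Q, -751) = 1/(-4*(-751) - 4*86) = 1/(3004 - 344) = 1/2660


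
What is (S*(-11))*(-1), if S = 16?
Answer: 176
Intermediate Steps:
(S*(-11))*(-1) = (16*(-11))*(-1) = -176*(-1) = 176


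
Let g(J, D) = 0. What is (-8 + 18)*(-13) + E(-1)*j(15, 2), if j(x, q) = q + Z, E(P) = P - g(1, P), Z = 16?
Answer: -148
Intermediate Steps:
E(P) = P (E(P) = P - 1*0 = P + 0 = P)
j(x, q) = 16 + q (j(x, q) = q + 16 = 16 + q)
(-8 + 18)*(-13) + E(-1)*j(15, 2) = (-8 + 18)*(-13) - (16 + 2) = 10*(-13) - 1*18 = -130 - 18 = -148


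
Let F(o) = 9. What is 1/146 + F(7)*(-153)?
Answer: -201041/146 ≈ -1377.0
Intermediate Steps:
1/146 + F(7)*(-153) = 1/146 + 9*(-153) = 1/146 - 1377 = -201041/146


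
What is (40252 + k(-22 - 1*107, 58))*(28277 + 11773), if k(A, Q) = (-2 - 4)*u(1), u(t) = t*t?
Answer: 1611852300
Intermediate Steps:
u(t) = t²
k(A, Q) = -6 (k(A, Q) = (-2 - 4)*1² = -6*1 = -6)
(40252 + k(-22 - 1*107, 58))*(28277 + 11773) = (40252 - 6)*(28277 + 11773) = 40246*40050 = 1611852300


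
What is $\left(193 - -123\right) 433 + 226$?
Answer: $137054$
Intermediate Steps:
$\left(193 - -123\right) 433 + 226 = \left(193 + 123\right) 433 + 226 = 316 \cdot 433 + 226 = 136828 + 226 = 137054$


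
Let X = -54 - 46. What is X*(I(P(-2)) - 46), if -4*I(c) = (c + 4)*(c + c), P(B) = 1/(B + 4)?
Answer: 9425/2 ≈ 4712.5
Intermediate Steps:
P(B) = 1/(4 + B)
I(c) = -c*(4 + c)/2 (I(c) = -(c + 4)*(c + c)/4 = -(4 + c)*2*c/4 = -c*(4 + c)/2)
X = -100
X*(I(P(-2)) - 46) = -100*(-(4 + 1/(4 - 2))/(2*(4 - 2)) - 46) = -100*(-½*(4 + 1/2)/2 - 46) = -100*(-½*½*(4 + ½) - 46) = -100*(-½*½*9/2 - 46) = -100*(-9/8 - 46) = -100*(-377/8) = 9425/2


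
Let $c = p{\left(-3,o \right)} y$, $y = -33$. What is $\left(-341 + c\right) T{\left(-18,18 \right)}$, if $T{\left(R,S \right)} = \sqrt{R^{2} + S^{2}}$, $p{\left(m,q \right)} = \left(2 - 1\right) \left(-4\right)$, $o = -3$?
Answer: $- 3762 \sqrt{2} \approx -5320.3$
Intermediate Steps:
$p{\left(m,q \right)} = -4$ ($p{\left(m,q \right)} = 1 \left(-4\right) = -4$)
$c = 132$ ($c = \left(-4\right) \left(-33\right) = 132$)
$\left(-341 + c\right) T{\left(-18,18 \right)} = \left(-341 + 132\right) \sqrt{\left(-18\right)^{2} + 18^{2}} = - 209 \sqrt{324 + 324} = - 209 \sqrt{648} = - 209 \cdot 18 \sqrt{2} = - 3762 \sqrt{2}$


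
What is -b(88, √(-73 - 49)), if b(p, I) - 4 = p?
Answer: -92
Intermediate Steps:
b(p, I) = 4 + p
-b(88, √(-73 - 49)) = -(4 + 88) = -1*92 = -92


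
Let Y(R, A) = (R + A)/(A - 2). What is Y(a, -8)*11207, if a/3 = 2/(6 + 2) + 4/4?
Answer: 190519/40 ≈ 4763.0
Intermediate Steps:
a = 15/4 (a = 3*(2/(6 + 2) + 4/4) = 3*(2/8 + 4*(¼)) = 3*(2*(⅛) + 1) = 3*(¼ + 1) = 3*(5/4) = 15/4 ≈ 3.7500)
Y(R, A) = (A + R)/(-2 + A)
Y(a, -8)*11207 = ((-8 + 15/4)/(-2 - 8))*11207 = (-17/4/(-10))*11207 = -⅒*(-17/4)*11207 = (17/40)*11207 = 190519/40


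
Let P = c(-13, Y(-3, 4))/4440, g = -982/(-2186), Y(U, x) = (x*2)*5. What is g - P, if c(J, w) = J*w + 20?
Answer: 136327/242646 ≈ 0.56184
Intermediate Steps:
Y(U, x) = 10*x (Y(U, x) = (2*x)*5 = 10*x)
c(J, w) = 20 + J*w
g = 491/1093 (g = -982*(-1/2186) = 491/1093 ≈ 0.44922)
P = -25/222 (P = (20 - 130*4)/4440 = (20 - 13*40)*(1/4440) = (20 - 520)*(1/4440) = -500*1/4440 = -25/222 ≈ -0.11261)
g - P = 491/1093 - 1*(-25/222) = 491/1093 + 25/222 = 136327/242646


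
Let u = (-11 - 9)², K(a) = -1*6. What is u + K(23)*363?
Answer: -1778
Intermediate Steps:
K(a) = -6
u = 400 (u = (-20)² = 400)
u + K(23)*363 = 400 - 6*363 = 400 - 2178 = -1778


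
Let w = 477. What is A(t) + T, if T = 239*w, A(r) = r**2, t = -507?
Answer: 371052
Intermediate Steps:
T = 114003 (T = 239*477 = 114003)
A(t) + T = (-507)**2 + 114003 = 257049 + 114003 = 371052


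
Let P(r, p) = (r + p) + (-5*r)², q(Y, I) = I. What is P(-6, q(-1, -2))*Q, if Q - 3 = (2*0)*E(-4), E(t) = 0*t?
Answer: 2676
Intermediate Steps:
E(t) = 0
P(r, p) = p + r + 25*r² (P(r, p) = (p + r) + 25*r² = p + r + 25*r²)
Q = 3 (Q = 3 + (2*0)*0 = 3 + 0*0 = 3 + 0 = 3)
P(-6, q(-1, -2))*Q = (-2 - 6 + 25*(-6)²)*3 = (-2 - 6 + 25*36)*3 = (-2 - 6 + 900)*3 = 892*3 = 2676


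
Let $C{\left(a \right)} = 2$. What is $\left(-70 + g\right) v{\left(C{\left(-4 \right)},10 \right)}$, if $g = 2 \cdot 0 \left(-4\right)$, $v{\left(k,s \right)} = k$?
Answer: $-140$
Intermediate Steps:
$g = 0$ ($g = 0 \left(-4\right) = 0$)
$\left(-70 + g\right) v{\left(C{\left(-4 \right)},10 \right)} = \left(-70 + 0\right) 2 = \left(-70\right) 2 = -140$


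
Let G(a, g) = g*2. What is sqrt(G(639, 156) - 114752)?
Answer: 2*I*sqrt(28610) ≈ 338.29*I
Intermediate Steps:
G(a, g) = 2*g
sqrt(G(639, 156) - 114752) = sqrt(2*156 - 114752) = sqrt(312 - 114752) = sqrt(-114440) = 2*I*sqrt(28610)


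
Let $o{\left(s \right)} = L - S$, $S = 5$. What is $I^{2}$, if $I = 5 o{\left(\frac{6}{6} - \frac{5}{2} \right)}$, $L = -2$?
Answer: $1225$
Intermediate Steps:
$o{\left(s \right)} = -7$ ($o{\left(s \right)} = -2 - 5 = -7$)
$I = -35$ ($I = 5 \left(-7\right) = -35$)
$I^{2} = \left(-35\right)^{2} = 1225$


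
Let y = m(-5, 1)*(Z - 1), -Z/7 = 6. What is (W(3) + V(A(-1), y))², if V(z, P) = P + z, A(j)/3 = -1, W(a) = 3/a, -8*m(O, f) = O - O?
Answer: 4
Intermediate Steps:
m(O, f) = 0 (m(O, f) = -(O - O)/8 = -⅛*0 = 0)
Z = -42 (Z = -7*6 = -42)
A(j) = -3 (A(j) = 3*(-1) = -3)
y = 0 (y = 0*(-42 - 1) = 0*(-43) = 0)
(W(3) + V(A(-1), y))² = (3/3 + (0 - 3))² = (3*(⅓) - 3)² = (1 - 3)² = (-2)² = 4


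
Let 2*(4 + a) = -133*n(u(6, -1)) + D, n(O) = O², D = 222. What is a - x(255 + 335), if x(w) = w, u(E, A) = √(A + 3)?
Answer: -616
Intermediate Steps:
u(E, A) = √(3 + A)
a = -26 (a = -4 + (-133*(√(3 - 1))² + 222)/2 = -4 + (-133*(√2)² + 222)/2 = -4 + (-133*2 + 222)/2 = -4 + (-266 + 222)/2 = -4 + (½)*(-44) = -4 - 22 = -26)
a - x(255 + 335) = -26 - (255 + 335) = -26 - 1*590 = -26 - 590 = -616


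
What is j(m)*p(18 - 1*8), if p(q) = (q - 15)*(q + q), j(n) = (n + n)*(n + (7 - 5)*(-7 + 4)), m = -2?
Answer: -3200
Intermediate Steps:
j(n) = 2*n*(-6 + n) (j(n) = (2*n)*(n + 2*(-3)) = (2*n)*(n - 6) = (2*n)*(-6 + n) = 2*n*(-6 + n))
p(q) = 2*q*(-15 + q) (p(q) = (-15 + q)*(2*q) = 2*q*(-15 + q))
j(m)*p(18 - 1*8) = (2*(-2)*(-6 - 2))*(2*(18 - 1*8)*(-15 + (18 - 1*8))) = (2*(-2)*(-8))*(2*(18 - 8)*(-15 + (18 - 8))) = 32*(2*10*(-15 + 10)) = 32*(2*10*(-5)) = 32*(-100) = -3200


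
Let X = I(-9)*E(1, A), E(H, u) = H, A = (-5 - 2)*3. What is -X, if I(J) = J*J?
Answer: -81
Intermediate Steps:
I(J) = J**2
A = -21 (A = -7*3 = -21)
X = 81 (X = (-9)**2*1 = 81*1 = 81)
-X = -1*81 = -81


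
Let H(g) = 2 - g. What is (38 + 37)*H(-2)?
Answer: 300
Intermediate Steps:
(38 + 37)*H(-2) = (38 + 37)*(2 - 1*(-2)) = 75*(2 + 2) = 75*4 = 300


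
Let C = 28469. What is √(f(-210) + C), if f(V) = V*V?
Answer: 7*√1481 ≈ 269.39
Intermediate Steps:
f(V) = V²
√(f(-210) + C) = √((-210)² + 28469) = √(44100 + 28469) = √72569 = 7*√1481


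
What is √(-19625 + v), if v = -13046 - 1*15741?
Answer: 14*I*√247 ≈ 220.03*I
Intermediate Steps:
v = -28787 (v = -13046 - 15741 = -28787)
√(-19625 + v) = √(-19625 - 28787) = √(-48412) = 14*I*√247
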